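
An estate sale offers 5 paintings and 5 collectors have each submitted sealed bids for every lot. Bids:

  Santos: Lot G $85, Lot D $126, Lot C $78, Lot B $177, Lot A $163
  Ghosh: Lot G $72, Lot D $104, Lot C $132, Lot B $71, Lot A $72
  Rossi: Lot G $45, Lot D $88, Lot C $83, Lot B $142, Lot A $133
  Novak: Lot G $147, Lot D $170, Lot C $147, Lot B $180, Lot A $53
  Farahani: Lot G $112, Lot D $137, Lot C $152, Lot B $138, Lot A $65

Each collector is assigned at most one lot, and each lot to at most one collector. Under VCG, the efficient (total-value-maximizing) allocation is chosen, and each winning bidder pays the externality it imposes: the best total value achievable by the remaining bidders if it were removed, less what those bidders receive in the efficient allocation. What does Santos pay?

Santos pays $33.

Efficient allocation: Santos→Lot B ($177), Ghosh→Lot C ($132), Rossi→Lot A ($133), Novak→Lot G ($147), Farahani→Lot D ($137); total welfare W = $726.
Santos receives Lot B at value $177, so the others get W − 177 = $549.
Without Santos: best allocation of the remaining 4 bidders over all 5 lots is Ghosh→Lot C ($132), Rossi→Lot A ($133), Novak→Lot B ($180), Farahani→Lot D ($137), total $582.
VCG payment = (others' best without Santos) − (others' welfare with Santos) = 582 − 549 = $33.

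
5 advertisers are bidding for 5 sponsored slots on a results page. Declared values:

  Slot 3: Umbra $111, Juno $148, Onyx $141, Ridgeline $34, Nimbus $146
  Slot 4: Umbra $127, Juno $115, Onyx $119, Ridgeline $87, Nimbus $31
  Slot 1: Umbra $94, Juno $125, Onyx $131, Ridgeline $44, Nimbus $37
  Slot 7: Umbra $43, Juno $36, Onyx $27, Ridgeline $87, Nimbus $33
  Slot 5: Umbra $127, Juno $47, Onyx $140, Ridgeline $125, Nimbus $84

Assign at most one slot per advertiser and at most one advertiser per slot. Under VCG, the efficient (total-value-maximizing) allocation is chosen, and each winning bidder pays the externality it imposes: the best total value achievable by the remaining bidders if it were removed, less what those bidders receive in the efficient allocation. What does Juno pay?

Efficient allocation: Umbra→Slot 4 ($127), Juno→Slot 1 ($125), Onyx→Slot 5 ($140), Ridgeline→Slot 7 ($87), Nimbus→Slot 3 ($146); total welfare W = $625.
Juno receives Slot 1 at value $125, so the others get W − 125 = $500.
Without Juno: best allocation of the remaining 4 bidders over all 5 slots is Umbra→Slot 4 ($127), Onyx→Slot 1 ($131), Ridgeline→Slot 5 ($125), Nimbus→Slot 3 ($146), total $529.
VCG payment = (others' best without Juno) − (others' welfare with Juno) = 529 − 500 = $29.

Juno pays $29.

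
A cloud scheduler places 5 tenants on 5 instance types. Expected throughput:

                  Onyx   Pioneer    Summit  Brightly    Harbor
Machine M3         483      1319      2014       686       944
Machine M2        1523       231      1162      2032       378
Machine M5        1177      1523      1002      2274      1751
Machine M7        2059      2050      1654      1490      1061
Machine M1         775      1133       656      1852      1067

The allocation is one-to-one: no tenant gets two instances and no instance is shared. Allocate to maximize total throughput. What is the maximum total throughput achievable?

Max total: 9190 ops/s

Optimal: Onyx→Machine M2 (1523 ops/s), Pioneer→Machine M7 (2050 ops/s), Summit→Machine M3 (2014 ops/s), Brightly→Machine M1 (1852 ops/s), Harbor→Machine M5 (1751 ops/s) — total 1523+2050+2014+1852+1751 = 9190 ops/s.
Row-greedy (each tenant in turn takes its best remaining instance) gives 8695 ops/s, worse by 495.
No other one-to-one assignment exceeds 9190 ops/s.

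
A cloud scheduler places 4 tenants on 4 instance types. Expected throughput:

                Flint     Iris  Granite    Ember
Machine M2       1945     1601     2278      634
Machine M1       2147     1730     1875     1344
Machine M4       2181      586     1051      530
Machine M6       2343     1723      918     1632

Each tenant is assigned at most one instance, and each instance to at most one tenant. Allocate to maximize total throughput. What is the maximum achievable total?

Optimal: Flint→Machine M4 (2181 ops/s), Iris→Machine M1 (1730 ops/s), Granite→Machine M2 (2278 ops/s), Ember→Machine M6 (1632 ops/s) — total 2181+1730+2278+1632 = 7821 ops/s.
Max-entry greedy (repeatedly take the single best remaining cell) gives 6881 ops/s, worse by 940.
Next-best assignment: Flint→Machine M4, Iris→Machine M6, Granite→Machine M2, Ember→Machine M1 = 7526 ops/s.

Maximum total: 7821 ops/s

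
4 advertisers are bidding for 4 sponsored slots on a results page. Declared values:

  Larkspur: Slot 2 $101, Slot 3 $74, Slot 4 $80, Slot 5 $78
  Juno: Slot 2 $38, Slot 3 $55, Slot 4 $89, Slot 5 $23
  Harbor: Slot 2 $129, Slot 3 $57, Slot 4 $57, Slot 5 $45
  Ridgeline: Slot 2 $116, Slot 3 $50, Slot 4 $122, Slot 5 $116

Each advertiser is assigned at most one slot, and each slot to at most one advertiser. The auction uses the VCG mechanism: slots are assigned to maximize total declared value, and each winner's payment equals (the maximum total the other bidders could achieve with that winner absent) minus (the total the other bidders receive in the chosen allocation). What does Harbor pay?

Efficient allocation: Larkspur→Slot 3 ($74), Juno→Slot 4 ($89), Harbor→Slot 2 ($129), Ridgeline→Slot 5 ($116); total welfare W = $408.
Harbor receives Slot 2 at value $129, so the others get W − 129 = $279.
Without Harbor: best allocation of the remaining 3 bidders over all 4 slots is Larkspur→Slot 2 ($101), Juno→Slot 4 ($89), Ridgeline→Slot 5 ($116), total $306.
VCG payment = (others' best without Harbor) − (others' welfare with Harbor) = 306 − 279 = $27.

Harbor pays $27.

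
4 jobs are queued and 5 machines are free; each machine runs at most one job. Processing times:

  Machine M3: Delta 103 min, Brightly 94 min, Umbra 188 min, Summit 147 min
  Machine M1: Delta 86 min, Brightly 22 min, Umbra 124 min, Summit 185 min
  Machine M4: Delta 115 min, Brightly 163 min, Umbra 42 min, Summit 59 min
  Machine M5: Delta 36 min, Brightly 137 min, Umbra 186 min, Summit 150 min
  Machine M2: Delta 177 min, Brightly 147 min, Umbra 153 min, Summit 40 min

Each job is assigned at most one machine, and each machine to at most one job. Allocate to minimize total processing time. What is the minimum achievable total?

Minimum total: 140 min

Optimal: Delta→Machine M5 (36 min), Brightly→Machine M1 (22 min), Umbra→Machine M4 (42 min), Summit→Machine M2 (40 min) — total 36+22+42+40 = 140 min.
Column-greedy (each machine in turn goes to its cheapest remaining job) gives 372 min, worse by 232.
Next-best assignment: Delta→Machine M3, Brightly→Machine M1, Umbra→Machine M4, Summit→Machine M2 = 207 min.
Swapping Summit↔Delta (Summit→Machine M5 150 min, Delta→Machine M2 177 min) adds 251.
Every other assignment is strictly worse.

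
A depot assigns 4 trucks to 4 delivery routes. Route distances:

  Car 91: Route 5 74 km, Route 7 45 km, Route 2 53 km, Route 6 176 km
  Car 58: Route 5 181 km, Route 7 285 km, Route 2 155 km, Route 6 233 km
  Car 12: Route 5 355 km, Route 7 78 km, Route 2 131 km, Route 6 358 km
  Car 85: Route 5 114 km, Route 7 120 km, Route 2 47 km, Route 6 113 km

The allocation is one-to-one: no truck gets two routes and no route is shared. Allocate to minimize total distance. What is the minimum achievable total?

Min total: 420 km

This is the linear assignment problem.
Optimal: Car 91→Route 5 (74 km), Car 58→Route 2 (155 km), Car 12→Route 7 (78 km), Car 85→Route 6 (113 km) — total 74+155+78+113 = 420 km.
Next-best assignment: Car 91→Route 2, Car 58→Route 5, Car 12→Route 7, Car 85→Route 6 = 425 km.
Checked against all permutations: 420 km is optimal.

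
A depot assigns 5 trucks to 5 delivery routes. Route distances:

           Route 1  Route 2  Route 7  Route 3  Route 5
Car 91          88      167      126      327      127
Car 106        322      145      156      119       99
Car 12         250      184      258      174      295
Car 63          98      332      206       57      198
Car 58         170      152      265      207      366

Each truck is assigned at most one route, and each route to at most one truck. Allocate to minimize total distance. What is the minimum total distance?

Optimal: Car 91→Route 7 (126 km), Car 106→Route 5 (99 km), Car 12→Route 2 (184 km), Car 63→Route 3 (57 km), Car 58→Route 1 (170 km) — total 126+99+184+57+170 = 636 km.
Column-greedy (each route in turn goes to its cheapest remaining truck) gives 979 km, worse by 343.
No other one-to-one assignment undercuts 636 km.

Min total: 636 km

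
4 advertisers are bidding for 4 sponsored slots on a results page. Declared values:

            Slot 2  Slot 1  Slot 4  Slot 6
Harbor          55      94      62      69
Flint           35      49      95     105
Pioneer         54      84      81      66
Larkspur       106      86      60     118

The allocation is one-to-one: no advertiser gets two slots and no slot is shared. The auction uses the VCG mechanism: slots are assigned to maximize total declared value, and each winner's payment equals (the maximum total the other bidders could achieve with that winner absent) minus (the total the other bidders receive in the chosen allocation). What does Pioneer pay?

Efficient allocation: Harbor→Slot 1 ($94), Flint→Slot 6 ($105), Pioneer→Slot 4 ($81), Larkspur→Slot 2 ($106); total welfare W = $386.
Pioneer receives Slot 4 at value $81, so the others get W − 81 = $305.
Without Pioneer: best allocation of the remaining 3 bidders over all 4 slots is Harbor→Slot 1 ($94), Flint→Slot 4 ($95), Larkspur→Slot 6 ($118), total $307.
VCG payment = (others' best without Pioneer) − (others' welfare with Pioneer) = 307 − 305 = $2.

Pioneer pays $2.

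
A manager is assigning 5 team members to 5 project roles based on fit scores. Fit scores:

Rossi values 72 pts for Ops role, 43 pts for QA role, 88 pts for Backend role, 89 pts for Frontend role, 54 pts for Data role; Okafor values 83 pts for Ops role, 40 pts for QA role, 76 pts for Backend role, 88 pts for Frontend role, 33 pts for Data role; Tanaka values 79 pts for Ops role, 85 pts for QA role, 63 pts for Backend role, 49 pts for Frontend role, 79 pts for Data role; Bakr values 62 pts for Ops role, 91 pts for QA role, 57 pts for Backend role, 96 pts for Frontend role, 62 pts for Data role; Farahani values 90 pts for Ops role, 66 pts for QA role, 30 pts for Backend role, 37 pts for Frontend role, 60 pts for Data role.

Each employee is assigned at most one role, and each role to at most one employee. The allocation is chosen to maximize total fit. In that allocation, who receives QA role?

Bakr receives QA role.

Optimal: Rossi→Backend role (88 pts), Okafor→Frontend role (88 pts), Tanaka→Data role (79 pts), Bakr→QA role (91 pts), Farahani→Ops role (90 pts) — total 88+88+79+91+90 = 436 pts.
Max-entry greedy (repeatedly take the single best remaining cell) gives 392 pts, worse by 44.
Next-best assignment: Rossi→Frontend role, Okafor→Backend role, Tanaka→Data role, Bakr→QA role, Farahani→Ops role = 425 pts.
Checked against all permutations: 436 pts is optimal.
Bakr's own top role is Frontend role (96 pts), but forcing Bakr→Frontend role and reassigning the rest optimally gives only 412 pts — worse by 24.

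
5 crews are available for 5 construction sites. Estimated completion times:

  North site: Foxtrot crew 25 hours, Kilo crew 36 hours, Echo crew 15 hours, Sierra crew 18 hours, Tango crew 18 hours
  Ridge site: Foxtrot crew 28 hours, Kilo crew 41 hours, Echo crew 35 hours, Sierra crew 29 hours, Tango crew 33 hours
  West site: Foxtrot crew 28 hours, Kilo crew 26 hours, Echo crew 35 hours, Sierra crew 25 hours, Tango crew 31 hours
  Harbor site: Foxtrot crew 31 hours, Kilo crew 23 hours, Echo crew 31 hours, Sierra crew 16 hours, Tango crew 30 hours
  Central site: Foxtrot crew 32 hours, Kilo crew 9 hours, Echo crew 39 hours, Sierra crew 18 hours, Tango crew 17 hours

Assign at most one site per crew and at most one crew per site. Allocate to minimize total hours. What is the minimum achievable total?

Minimum total: 99 hours

Optimal: Foxtrot crew→Ridge site (28 hours), Kilo crew→Central site (9 hours), Echo crew→North site (15 hours), Sierra crew→Harbor site (16 hours), Tango crew→West site (31 hours) — total 28+9+15+16+31 = 99 hours.
Row-greedy (each crew in turn takes its cheapest remaining site) gives 123 hours, worse by 24.
Next-best assignment: Foxtrot crew→West site, Kilo crew→Central site, Echo crew→North site, Sierra crew→Harbor site, Tango crew→Ridge site = 101 hours.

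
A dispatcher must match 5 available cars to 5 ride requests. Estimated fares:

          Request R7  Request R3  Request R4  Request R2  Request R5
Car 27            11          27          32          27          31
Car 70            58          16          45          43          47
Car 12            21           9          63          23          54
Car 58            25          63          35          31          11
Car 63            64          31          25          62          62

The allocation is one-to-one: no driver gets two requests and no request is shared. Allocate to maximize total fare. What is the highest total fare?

Max total: $277

Optimal: Car 27→Request R5 ($31), Car 70→Request R7 ($58), Car 12→Request R4 ($63), Car 58→Request R3 ($63), Car 63→Request R2 ($62) — total 31+58+63+63+62 = $277.
Max-entry greedy (repeatedly take the single best remaining cell) gives $264, worse by 13.
Next-best assignment: Car 27→Request R2, Car 70→Request R7, Car 12→Request R4, Car 58→Request R3, Car 63→Request R5 = $273.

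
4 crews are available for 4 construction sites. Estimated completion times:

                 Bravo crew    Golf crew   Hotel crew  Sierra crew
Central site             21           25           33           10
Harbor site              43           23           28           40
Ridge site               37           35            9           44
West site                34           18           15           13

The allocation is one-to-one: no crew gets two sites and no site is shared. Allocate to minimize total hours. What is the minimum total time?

Minimum total: 66 hours

Optimal: Bravo crew→Central site (21 hours), Golf crew→Harbor site (23 hours), Hotel crew→Ridge site (9 hours), Sierra crew→West site (13 hours) — total 21+23+9+13 = 66 hours.
Swapping Bravo crew↔Sierra crew (Bravo crew→West site 34 hours, Sierra crew→Central site 10 hours) adds 10.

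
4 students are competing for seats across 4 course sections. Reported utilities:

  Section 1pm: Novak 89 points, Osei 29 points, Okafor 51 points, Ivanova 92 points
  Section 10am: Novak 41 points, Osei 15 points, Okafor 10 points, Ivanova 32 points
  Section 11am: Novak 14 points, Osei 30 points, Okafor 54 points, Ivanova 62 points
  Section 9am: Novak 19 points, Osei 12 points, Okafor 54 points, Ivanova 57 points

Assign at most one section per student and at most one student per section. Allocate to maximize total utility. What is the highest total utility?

Maximum total: 220 points

Treat this as an assignment problem: match each student to one section.
Optimal: Novak→Section 1pm (89 points), Osei→Section 10am (15 points), Okafor→Section 9am (54 points), Ivanova→Section 11am (62 points) — total 89+15+54+62 = 220 points.
Column-greedy (each section in turn goes to its best remaining student) gives 199 points, worse by 21.
Swapping Okafor↔Osei (Okafor→Section 10am 10 points, Osei→Section 9am 12 points) loses 47.
No other one-to-one assignment exceeds 220 points.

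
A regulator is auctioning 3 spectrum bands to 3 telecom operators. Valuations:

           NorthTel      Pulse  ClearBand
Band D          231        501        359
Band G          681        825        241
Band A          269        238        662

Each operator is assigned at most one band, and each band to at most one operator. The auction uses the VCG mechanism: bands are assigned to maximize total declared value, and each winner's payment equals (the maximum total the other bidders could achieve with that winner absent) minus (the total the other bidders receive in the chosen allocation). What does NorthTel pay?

NorthTel pays $324M.

Efficient allocation: NorthTel→Band G ($681M), Pulse→Band D ($501M), ClearBand→Band A ($662M); total welfare W = $1844M.
NorthTel receives Band G at value $681M, so the others get W − 681 = $1163M.
Without NorthTel: best allocation of the remaining 2 bidders over all 3 bands is Pulse→Band G ($825M), ClearBand→Band A ($662M), total $1487M.
VCG payment = (others' best without NorthTel) − (others' welfare with NorthTel) = 1487 − 1163 = $324M.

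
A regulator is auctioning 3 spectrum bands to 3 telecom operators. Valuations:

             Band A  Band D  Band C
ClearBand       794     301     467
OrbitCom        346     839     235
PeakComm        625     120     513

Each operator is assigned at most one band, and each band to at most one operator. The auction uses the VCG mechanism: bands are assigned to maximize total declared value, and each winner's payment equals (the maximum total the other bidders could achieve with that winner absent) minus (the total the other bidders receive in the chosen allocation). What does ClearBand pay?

Efficient allocation: ClearBand→Band A ($794M), OrbitCom→Band D ($839M), PeakComm→Band C ($513M); total welfare W = $2146M.
ClearBand receives Band A at value $794M, so the others get W − 794 = $1352M.
Without ClearBand: best allocation of the remaining 2 bidders over all 3 bands is OrbitCom→Band D ($839M), PeakComm→Band A ($625M), total $1464M.
VCG payment = (others' best without ClearBand) − (others' welfare with ClearBand) = 1464 − 1352 = $112M.

ClearBand pays $112M.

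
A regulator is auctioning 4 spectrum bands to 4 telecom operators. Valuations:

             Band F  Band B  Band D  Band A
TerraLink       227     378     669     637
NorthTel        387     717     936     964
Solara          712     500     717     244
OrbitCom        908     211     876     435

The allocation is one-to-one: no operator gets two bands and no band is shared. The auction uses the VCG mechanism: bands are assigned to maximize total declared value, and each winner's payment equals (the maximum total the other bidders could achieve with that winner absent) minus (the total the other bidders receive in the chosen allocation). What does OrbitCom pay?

OrbitCom pays $212M.

Efficient allocation: TerraLink→Band D ($669M), NorthTel→Band A ($964M), Solara→Band B ($500M), OrbitCom→Band F ($908M); total welfare W = $3041M.
OrbitCom receives Band F at value $908M, so the others get W − 908 = $2133M.
Without OrbitCom: best allocation of the remaining 3 bidders over all 4 bands is TerraLink→Band D ($669M), NorthTel→Band A ($964M), Solara→Band F ($712M), total $2345M.
VCG payment = (others' best without OrbitCom) − (others' welfare with OrbitCom) = 2345 − 2133 = $212M.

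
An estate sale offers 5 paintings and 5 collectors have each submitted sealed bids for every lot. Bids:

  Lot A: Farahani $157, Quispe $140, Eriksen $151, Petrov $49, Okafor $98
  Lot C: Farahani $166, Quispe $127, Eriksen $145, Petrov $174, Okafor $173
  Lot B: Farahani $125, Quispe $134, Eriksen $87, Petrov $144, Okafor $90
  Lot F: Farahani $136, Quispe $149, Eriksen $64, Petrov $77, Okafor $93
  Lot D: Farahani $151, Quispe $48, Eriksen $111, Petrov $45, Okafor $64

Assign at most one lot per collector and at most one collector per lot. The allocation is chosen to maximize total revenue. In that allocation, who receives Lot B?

Optimal: Farahani→Lot D ($151), Quispe→Lot F ($149), Eriksen→Lot A ($151), Petrov→Lot B ($144), Okafor→Lot C ($173) — total 151+149+151+144+173 = $768.
Next-best assignment: Farahani→Lot A, Quispe→Lot F, Eriksen→Lot D, Petrov→Lot B, Okafor→Lot C = $734.
Petrov's own top lot is Lot C ($174), but forcing Petrov→Lot C and reassigning the rest optimally gives only $715 — worse by 53.

Petrov receives Lot B.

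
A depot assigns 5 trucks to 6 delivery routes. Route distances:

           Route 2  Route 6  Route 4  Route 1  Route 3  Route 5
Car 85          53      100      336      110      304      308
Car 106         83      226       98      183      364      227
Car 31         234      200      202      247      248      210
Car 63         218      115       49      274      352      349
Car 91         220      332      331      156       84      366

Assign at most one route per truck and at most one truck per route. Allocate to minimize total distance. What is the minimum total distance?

Optimal: Car 85→Route 6 (100 km), Car 106→Route 2 (83 km), Car 31→Route 5 (210 km), Car 63→Route 4 (49 km), Car 91→Route 3 (84 km) — total 100+83+210+49+84 = 526 km.
Column-greedy (each route in turn goes to its cheapest remaining truck) gives 670 km, worse by 144.
Swapping Car 85↔Car 31 (Car 85→Route 5 308 km, Car 31→Route 6 200 km) adds 198.
Checked against all permutations: 526 km is optimal.

Min total: 526 km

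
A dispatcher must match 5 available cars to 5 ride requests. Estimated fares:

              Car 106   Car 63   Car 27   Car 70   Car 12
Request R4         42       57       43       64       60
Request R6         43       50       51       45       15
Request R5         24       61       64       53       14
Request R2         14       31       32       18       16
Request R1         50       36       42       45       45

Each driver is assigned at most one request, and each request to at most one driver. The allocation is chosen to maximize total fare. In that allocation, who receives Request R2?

Optimal: Car 106→Request R1 ($50), Car 63→Request R2 ($31), Car 27→Request R5 ($64), Car 70→Request R6 ($45), Car 12→Request R4 ($60) — total 50+31+64+45+60 = $250.
Swapping Car 63↔Car 12 (Car 63→Request R4 $57, Car 12→Request R2 $16) loses 18.
Car 63's own top request is Request R5 ($61), but forcing Car 63→Request R5 and reassigning the rest optimally gives only $248 — worse by 2.

Car 63 receives Request R2.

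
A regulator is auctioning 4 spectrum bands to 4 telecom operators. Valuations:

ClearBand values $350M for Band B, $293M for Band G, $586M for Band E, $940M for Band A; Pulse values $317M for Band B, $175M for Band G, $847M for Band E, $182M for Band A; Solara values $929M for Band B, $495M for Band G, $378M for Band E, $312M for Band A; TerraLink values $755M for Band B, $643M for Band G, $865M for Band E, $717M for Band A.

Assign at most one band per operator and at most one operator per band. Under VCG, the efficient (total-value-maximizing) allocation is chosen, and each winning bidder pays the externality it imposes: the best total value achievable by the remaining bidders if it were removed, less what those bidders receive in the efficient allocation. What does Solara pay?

Solara pays $112M.

Efficient allocation: ClearBand→Band A ($940M), Pulse→Band E ($847M), Solara→Band B ($929M), TerraLink→Band G ($643M); total welfare W = $3359M.
Solara receives Band B at value $929M, so the others get W − 929 = $2430M.
Without Solara: best allocation of the remaining 3 bidders over all 4 bands is ClearBand→Band A ($940M), Pulse→Band E ($847M), TerraLink→Band B ($755M), total $2542M.
VCG payment = (others' best without Solara) − (others' welfare with Solara) = 2542 − 2430 = $112M.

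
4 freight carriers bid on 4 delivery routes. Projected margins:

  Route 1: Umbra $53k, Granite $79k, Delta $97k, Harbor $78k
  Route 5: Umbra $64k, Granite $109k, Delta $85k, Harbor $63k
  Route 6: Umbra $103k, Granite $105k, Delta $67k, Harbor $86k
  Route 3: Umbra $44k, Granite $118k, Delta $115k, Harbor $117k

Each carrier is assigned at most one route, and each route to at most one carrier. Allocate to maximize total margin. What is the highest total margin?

Optimal: Umbra→Route 6 ($103k), Granite→Route 5 ($109k), Delta→Route 1 ($97k), Harbor→Route 3 ($117k) — total 103+109+97+117 = $426k.
Swapping Harbor↔Umbra (Harbor→Route 6 $86k, Umbra→Route 3 $44k) loses 90.
Checked against all permutations: $426k is optimal.

Max total: $426k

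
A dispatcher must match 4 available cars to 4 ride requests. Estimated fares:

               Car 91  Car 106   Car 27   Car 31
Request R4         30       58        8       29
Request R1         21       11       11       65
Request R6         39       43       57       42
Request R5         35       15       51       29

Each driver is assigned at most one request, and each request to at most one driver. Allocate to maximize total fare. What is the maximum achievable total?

Max total: $215

Optimal: Car 91→Request R5 ($35), Car 106→Request R4 ($58), Car 27→Request R6 ($57), Car 31→Request R1 ($65) — total 35+58+57+65 = $215.
Row-greedy (each driver in turn takes its best remaining request) gives $213, worse by 2.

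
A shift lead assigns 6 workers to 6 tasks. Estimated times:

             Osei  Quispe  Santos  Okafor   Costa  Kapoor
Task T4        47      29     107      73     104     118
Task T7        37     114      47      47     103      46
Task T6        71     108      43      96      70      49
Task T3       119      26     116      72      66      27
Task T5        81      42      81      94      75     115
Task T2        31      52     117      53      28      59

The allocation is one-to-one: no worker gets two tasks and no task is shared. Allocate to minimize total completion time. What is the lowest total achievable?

Optimal: Osei→Task T4 (47 min), Quispe→Task T5 (42 min), Santos→Task T6 (43 min), Okafor→Task T7 (47 min), Costa→Task T2 (28 min), Kapoor→Task T3 (27 min) — total 47+42+43+47+28+27 = 234 min.
Min-entry greedy (repeatedly take the single cheapest remaining cell) gives 322 min, worse by 88.
No other one-to-one assignment undercuts 234 min.

Min total: 234 min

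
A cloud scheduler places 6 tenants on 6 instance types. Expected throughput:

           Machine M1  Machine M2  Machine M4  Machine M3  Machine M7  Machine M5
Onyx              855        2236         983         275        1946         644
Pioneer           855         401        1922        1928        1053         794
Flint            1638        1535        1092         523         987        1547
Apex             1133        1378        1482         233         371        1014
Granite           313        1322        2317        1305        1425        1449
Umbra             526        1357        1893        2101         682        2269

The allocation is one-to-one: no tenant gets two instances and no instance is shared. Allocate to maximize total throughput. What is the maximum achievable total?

Max total: 11476 ops/s

Optimal: Onyx→Machine M7 (1946 ops/s), Pioneer→Machine M3 (1928 ops/s), Flint→Machine M1 (1638 ops/s), Apex→Machine M2 (1378 ops/s), Granite→Machine M4 (2317 ops/s), Umbra→Machine M5 (2269 ops/s) — total 1946+1928+1638+1378+2317+2269 = 11476 ops/s.
Max-entry greedy (repeatedly take the single best remaining cell) gives 10759 ops/s, worse by 717.
Next-best assignment: Onyx→Machine M7, Pioneer→Machine M3, Flint→Machine M2, Apex→Machine M1, Granite→Machine M4, Umbra→Machine M5 = 11128 ops/s.
Every other assignment is strictly worse.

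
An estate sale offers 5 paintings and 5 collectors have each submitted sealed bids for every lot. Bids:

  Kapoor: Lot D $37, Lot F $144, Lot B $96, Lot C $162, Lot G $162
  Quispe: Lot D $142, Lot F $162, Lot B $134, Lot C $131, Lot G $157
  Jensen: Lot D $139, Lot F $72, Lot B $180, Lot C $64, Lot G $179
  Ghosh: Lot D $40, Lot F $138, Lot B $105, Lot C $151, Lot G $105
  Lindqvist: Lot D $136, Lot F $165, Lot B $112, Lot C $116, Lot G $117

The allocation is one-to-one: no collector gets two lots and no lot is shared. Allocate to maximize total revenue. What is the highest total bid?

This is the linear assignment problem.
Optimal: Kapoor→Lot G ($162), Quispe→Lot D ($142), Jensen→Lot B ($180), Ghosh→Lot C ($151), Lindqvist→Lot F ($165) — total 162+142+180+151+165 = $800.
Column-greedy (each lot in turn goes to its best remaining collector) gives $754, worse by 46.
Next-best assignment: Kapoor→Lot G, Quispe→Lot F, Jensen→Lot B, Ghosh→Lot C, Lindqvist→Lot D = $791.
Swapping Jensen↔Kapoor (Jensen→Lot G $179, Kapoor→Lot B $96) loses 67.

Maximum total: $800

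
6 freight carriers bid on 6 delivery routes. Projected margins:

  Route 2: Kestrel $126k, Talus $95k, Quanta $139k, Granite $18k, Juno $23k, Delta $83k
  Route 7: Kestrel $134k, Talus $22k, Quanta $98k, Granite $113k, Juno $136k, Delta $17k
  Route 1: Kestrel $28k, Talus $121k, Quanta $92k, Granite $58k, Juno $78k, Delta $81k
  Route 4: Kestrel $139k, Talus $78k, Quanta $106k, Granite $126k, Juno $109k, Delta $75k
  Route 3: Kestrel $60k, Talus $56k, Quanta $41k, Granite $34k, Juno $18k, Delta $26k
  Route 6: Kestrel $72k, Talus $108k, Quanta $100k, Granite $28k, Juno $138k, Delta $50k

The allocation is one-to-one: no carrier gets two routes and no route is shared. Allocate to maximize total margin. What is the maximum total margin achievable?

Maximum total: $684k

Treat this as an assignment problem: match each carrier to one route.
Optimal: Kestrel→Route 7 ($134k), Talus→Route 1 ($121k), Quanta→Route 2 ($139k), Granite→Route 4 ($126k), Juno→Route 6 ($138k), Delta→Route 3 ($26k) — total 134+121+139+126+138+26 = $684k.
Max-entry greedy (repeatedly take the single best remaining cell) gives $676k, worse by 8.
Next-best assignment: Kestrel→Route 4, Talus→Route 1, Quanta→Route 2, Granite→Route 7, Juno→Route 6, Delta→Route 3 = $676k.
Swapping Talus↔Delta (Talus→Route 3 $56k, Delta→Route 1 $81k) loses 10.
Every other assignment is strictly worse.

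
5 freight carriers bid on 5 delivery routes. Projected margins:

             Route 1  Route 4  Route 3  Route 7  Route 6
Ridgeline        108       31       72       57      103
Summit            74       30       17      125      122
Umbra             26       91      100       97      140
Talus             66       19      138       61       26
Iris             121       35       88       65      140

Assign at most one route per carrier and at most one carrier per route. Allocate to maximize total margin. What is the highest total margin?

Optimal: Ridgeline→Route 1 ($108k), Summit→Route 7 ($125k), Umbra→Route 4 ($91k), Talus→Route 3 ($138k), Iris→Route 6 ($140k) — total 108+125+91+138+140 = $602k.
Column-greedy (each route in turn goes to its best remaining carrier) gives $578k, worse by 24.
Checked against all permutations: $602k is optimal.

Max total: $602k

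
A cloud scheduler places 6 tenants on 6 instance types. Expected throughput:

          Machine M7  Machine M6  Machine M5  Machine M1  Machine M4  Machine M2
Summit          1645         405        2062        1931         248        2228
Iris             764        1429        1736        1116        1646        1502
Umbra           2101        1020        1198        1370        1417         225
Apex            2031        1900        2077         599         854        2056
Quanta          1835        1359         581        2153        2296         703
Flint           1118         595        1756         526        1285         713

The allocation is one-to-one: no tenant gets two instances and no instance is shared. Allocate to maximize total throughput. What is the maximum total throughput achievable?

Optimal: Summit→Machine M2 (2228 ops/s), Iris→Machine M4 (1646 ops/s), Umbra→Machine M7 (2101 ops/s), Apex→Machine M6 (1900 ops/s), Quanta→Machine M1 (2153 ops/s), Flint→Machine M5 (1756 ops/s) — total 2228+1646+2101+1900+2153+1756 = 11784 ops/s.
Row-greedy (each tenant in turn takes its best remaining instance) gives 10787 ops/s, worse by 997.

Max total: 11784 ops/s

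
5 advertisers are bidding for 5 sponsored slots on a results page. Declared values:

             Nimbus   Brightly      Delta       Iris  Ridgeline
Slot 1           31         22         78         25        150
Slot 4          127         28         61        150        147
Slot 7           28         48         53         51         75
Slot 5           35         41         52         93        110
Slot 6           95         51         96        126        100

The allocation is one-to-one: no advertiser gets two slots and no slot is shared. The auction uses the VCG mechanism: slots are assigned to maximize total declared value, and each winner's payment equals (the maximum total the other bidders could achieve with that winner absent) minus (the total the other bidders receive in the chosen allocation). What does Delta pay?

Efficient allocation: Nimbus→Slot 4 ($127), Brightly→Slot 7 ($48), Delta→Slot 6 ($96), Iris→Slot 5 ($93), Ridgeline→Slot 1 ($150); total welfare W = $514.
Delta receives Slot 6 at value $96, so the others get W − 96 = $418.
Without Delta: best allocation of the remaining 4 bidders over all 5 slots is Nimbus→Slot 4 ($127), Brightly→Slot 7 ($48), Iris→Slot 6 ($126), Ridgeline→Slot 1 ($150), total $451.
VCG payment = (others' best without Delta) − (others' welfare with Delta) = 451 − 418 = $33.

Delta pays $33.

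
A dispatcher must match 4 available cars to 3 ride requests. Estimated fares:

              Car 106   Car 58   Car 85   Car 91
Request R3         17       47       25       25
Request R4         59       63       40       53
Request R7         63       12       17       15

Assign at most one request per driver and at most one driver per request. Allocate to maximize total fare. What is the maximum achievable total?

Max total: $163

This is the linear assignment problem.
Optimal: Car 58→Request R3 ($47), Car 91→Request R4 ($53), Car 106→Request R7 ($63) — total 47+53+63 = $163.
Row-greedy (each driver in turn takes its best remaining request) gives $151, worse by 12.
Next-best assignment: Car 85→Request R3, Car 58→Request R4, Car 106→Request R7 = $151.
Every other assignment is strictly worse.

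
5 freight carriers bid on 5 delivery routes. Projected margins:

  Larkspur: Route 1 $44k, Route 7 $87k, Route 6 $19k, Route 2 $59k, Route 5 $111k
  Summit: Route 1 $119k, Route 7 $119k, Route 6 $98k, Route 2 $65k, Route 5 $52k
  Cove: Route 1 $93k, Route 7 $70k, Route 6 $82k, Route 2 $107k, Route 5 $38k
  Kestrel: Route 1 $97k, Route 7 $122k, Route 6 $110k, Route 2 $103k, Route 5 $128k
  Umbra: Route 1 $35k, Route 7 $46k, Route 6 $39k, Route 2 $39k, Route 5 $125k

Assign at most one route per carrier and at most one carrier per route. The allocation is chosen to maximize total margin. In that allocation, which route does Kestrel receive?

Kestrel receives Route 6.

Optimal: Larkspur→Route 7 ($87k), Summit→Route 1 ($119k), Cove→Route 2 ($107k), Kestrel→Route 6 ($110k), Umbra→Route 5 ($125k) — total 87+119+107+110+125 = $548k.
Row-greedy (each carrier in turn takes its best remaining route) gives $498k, worse by 50.
Swapping Larkspur↔Kestrel (Larkspur→Route 6 $19k, Kestrel→Route 7 $122k) loses 56.
Kestrel's own top route is Route 5 ($128k), but forcing Kestrel→Route 5 and reassigning the rest optimally gives only $480k — worse by 68.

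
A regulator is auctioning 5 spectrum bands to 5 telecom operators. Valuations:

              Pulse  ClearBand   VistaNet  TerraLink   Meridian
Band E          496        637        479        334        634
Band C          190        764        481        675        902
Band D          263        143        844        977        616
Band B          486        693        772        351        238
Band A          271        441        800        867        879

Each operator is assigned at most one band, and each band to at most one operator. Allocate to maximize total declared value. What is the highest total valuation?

Treat this as an assignment problem: match each operator to one band.
Optimal: Pulse→Band E ($496M), ClearBand→Band C ($764M), VistaNet→Band B ($772M), TerraLink→Band D ($977M), Meridian→Band A ($879M) — total 496+764+772+977+879 = $3888M.
Max-entry greedy (repeatedly take the single best remaining cell) gives $3868M, worse by 20.
Next-best assignment: Pulse→Band E, ClearBand→Band B, VistaNet→Band A, TerraLink→Band D, Meridian→Band C = $3868M.

Maximum total: $3888M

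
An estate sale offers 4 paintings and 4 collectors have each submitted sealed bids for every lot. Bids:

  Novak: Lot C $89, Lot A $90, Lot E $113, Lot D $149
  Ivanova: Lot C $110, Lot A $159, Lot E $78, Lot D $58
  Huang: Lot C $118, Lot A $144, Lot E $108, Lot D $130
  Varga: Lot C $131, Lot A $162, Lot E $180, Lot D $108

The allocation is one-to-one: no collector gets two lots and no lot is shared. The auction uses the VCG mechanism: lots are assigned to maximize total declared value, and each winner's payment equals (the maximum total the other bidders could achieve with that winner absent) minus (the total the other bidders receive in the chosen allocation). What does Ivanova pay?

Ivanova pays $26.

Efficient allocation: Novak→Lot D ($149), Ivanova→Lot A ($159), Huang→Lot C ($118), Varga→Lot E ($180); total welfare W = $606.
Ivanova receives Lot A at value $159, so the others get W − 159 = $447.
Without Ivanova: best allocation of the remaining 3 bidders over all 4 lots is Novak→Lot D ($149), Huang→Lot A ($144), Varga→Lot E ($180), total $473.
VCG payment = (others' best without Ivanova) − (others' welfare with Ivanova) = 473 − 447 = $26.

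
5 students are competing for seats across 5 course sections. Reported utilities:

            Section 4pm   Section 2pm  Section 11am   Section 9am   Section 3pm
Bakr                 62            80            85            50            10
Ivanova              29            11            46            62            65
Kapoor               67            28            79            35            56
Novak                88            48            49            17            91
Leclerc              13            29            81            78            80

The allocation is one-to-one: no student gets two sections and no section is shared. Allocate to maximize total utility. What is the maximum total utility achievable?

Max total: 390 points

Optimal: Bakr→Section 2pm (80 points), Ivanova→Section 3pm (65 points), Kapoor→Section 11am (79 points), Novak→Section 4pm (88 points), Leclerc→Section 9am (78 points) — total 80+65+79+88+78 = 390 points.
Max-entry greedy (repeatedly take the single best remaining cell) gives 332 points, worse by 58.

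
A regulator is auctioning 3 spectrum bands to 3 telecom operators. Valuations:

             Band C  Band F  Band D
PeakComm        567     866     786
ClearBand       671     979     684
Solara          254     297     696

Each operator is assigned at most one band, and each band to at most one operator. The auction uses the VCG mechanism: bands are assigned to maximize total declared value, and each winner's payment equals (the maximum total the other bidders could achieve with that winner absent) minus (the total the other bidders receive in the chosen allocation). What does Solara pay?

Solara pays $219M.

Efficient allocation: PeakComm→Band C ($567M), ClearBand→Band F ($979M), Solara→Band D ($696M); total welfare W = $2242M.
Solara receives Band D at value $696M, so the others get W − 696 = $1546M.
Without Solara: best allocation of the remaining 2 bidders over all 3 bands is PeakComm→Band D ($786M), ClearBand→Band F ($979M), total $1765M.
VCG payment = (others' best without Solara) − (others' welfare with Solara) = 1765 − 1546 = $219M.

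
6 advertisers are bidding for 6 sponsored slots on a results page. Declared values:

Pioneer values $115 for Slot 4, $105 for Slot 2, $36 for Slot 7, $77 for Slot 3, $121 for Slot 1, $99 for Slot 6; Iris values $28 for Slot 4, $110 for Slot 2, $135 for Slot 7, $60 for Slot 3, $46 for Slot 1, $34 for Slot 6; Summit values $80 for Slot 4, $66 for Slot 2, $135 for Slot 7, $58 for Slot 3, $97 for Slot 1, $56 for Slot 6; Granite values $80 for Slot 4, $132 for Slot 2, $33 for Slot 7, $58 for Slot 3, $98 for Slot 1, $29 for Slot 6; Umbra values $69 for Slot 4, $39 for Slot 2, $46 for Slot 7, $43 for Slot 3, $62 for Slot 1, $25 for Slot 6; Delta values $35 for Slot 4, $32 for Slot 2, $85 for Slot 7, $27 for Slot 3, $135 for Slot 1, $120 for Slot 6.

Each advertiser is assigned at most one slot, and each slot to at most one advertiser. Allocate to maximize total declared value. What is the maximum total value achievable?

Optimal: Pioneer→Slot 4 ($115), Iris→Slot 7 ($135), Summit→Slot 1 ($97), Granite→Slot 2 ($132), Umbra→Slot 3 ($43), Delta→Slot 6 ($120) — total 115+135+97+132+43+120 = $642.
Column-greedy (each slot in turn goes to its best remaining advertiser) gives $600, worse by 42.
Next-best assignment: Pioneer→Slot 1, Iris→Slot 3, Summit→Slot 7, Granite→Slot 2, Umbra→Slot 4, Delta→Slot 6 = $637.
Swapping Summit↔Granite (Summit→Slot 2 $66, Granite→Slot 1 $98) loses 65.

Max total: $642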